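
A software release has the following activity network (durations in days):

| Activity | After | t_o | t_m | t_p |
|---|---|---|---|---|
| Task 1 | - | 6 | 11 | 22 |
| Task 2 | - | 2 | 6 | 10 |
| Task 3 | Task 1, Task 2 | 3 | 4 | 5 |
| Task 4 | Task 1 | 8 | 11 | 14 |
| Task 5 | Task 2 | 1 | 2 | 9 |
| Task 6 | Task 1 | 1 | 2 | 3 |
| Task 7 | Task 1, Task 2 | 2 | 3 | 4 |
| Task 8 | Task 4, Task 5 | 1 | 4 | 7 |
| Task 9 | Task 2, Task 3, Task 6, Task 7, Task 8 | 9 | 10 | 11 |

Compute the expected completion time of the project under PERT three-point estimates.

te_Task 1 = (6 + 4·11 + 22)/6 = 72/6 = 12
te_Task 2 = (2 + 4·6 + 10)/6 = 36/6 = 6
te_Task 3 = (3 + 4·4 + 5)/6 = 24/6 = 4
te_Task 4 = (8 + 4·11 + 14)/6 = 66/6 = 11
te_Task 5 = (1 + 4·2 + 9)/6 = 18/6 = 3
te_Task 6 = (1 + 4·2 + 3)/6 = 12/6 = 2
te_Task 7 = (2 + 4·3 + 4)/6 = 18/6 = 3
te_Task 8 = (1 + 4·4 + 7)/6 = 24/6 = 4
te_Task 9 = (9 + 4·10 + 11)/6 = 60/6 = 10

Forward pass:
ES_Task 1 = 0; EF_Task 1 = 12
ES_Task 2 = 0; EF_Task 2 = 6
ES_Task 3 = max(EF_Task 1=12, EF_Task 2=6) = 12; EF_Task 3 = 12+4 = 16
ES_Task 4 = 12; EF_Task 4 = 12+11 = 23
ES_Task 5 = 6; EF_Task 5 = 6+3 = 9
ES_Task 6 = 12; EF_Task 6 = 12+2 = 14
ES_Task 7 = max(EF_Task 1=12, EF_Task 2=6) = 12; EF_Task 7 = 12+3 = 15
ES_Task 8 = max(EF_Task 4=23, EF_Task 5=9) = 23; EF_Task 8 = 23+4 = 27
ES_Task 9 = max(EF_Task 2=6, EF_Task 3=16, EF_Task 6=14, EF_Task 7=15, EF_Task 8=27) = 27; EF_Task 9 = 27+10 = 37
Expected project duration μ = 37 days. Critical path: Task 1 → Task 4 → Task 8 → Task 9.

37 days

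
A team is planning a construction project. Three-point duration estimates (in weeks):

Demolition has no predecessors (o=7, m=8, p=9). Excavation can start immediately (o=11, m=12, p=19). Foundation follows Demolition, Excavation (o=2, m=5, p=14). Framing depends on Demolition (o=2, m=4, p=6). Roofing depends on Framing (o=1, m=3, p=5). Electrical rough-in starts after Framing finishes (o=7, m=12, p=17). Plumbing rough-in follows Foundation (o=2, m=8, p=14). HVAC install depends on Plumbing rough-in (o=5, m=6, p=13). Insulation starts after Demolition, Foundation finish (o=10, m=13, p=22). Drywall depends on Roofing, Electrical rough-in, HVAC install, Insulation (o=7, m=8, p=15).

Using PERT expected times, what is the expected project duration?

te_Demolition = (7 + 4·8 + 9)/6 = 48/6 = 8
te_Excavation = (11 + 4·12 + 19)/6 = 78/6 = 13
te_Foundation = (2 + 4·5 + 14)/6 = 36/6 = 6
te_Framing = (2 + 4·4 + 6)/6 = 24/6 = 4
te_Roofing = (1 + 4·3 + 5)/6 = 18/6 = 3
te_Electrical rough-in = (7 + 4·12 + 17)/6 = 72/6 = 12
te_Plumbing rough-in = (2 + 4·8 + 14)/6 = 48/6 = 8
te_HVAC install = (5 + 4·6 + 13)/6 = 42/6 = 7
te_Insulation = (10 + 4·13 + 22)/6 = 84/6 = 14
te_Drywall = (7 + 4·8 + 15)/6 = 54/6 = 9

Forward pass:
ES_Demolition = 0; EF_Demolition = 8
ES_Excavation = 0; EF_Excavation = 13
ES_Foundation = max(EF_Demolition=8, EF_Excavation=13) = 13; EF_Foundation = 13+6 = 19
ES_Framing = 8; EF_Framing = 8+4 = 12
ES_Roofing = 12; EF_Roofing = 12+3 = 15
ES_Electrical rough-in = 12; EF_Electrical rough-in = 12+12 = 24
ES_Plumbing rough-in = 19; EF_Plumbing rough-in = 19+8 = 27
ES_HVAC install = 27; EF_HVAC install = 27+7 = 34
ES_Insulation = max(EF_Demolition=8, EF_Foundation=19) = 19; EF_Insulation = 19+14 = 33
ES_Drywall = max(EF_Roofing=15, EF_Electrical rough-in=24, EF_HVAC install=34, EF_Insulation=33) = 34; EF_Drywall = 34+9 = 43
Expected project duration μ = 43 weeks. Critical path: Excavation → Foundation → Plumbing rough-in → HVAC install → Drywall.

43 weeks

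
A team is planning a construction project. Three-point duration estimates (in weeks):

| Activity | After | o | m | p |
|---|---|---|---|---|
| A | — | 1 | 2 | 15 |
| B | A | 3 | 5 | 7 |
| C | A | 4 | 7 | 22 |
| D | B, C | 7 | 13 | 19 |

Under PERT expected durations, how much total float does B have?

4 weeks

te_A = (1 + 4·2 + 15)/6 = 24/6 = 4
te_B = (3 + 4·5 + 7)/6 = 30/6 = 5
te_C = (4 + 4·7 + 22)/6 = 54/6 = 9
te_D = (7 + 4·13 + 19)/6 = 78/6 = 13

Forward pass:
ES_A = 0; EF_A = 4
ES_B = 4; EF_B = 4+5 = 9
ES_C = 4; EF_C = 4+9 = 13
ES_D = max(EF_B=9, EF_C=13) = 13; EF_D = 13+13 = 26
Expected project duration μ = 26 weeks. Critical path: A → C → D.

Backward pass:
LF_D = 26; LS_D = 26−13 = 13
LF_C = LS_D = 13; LS_C = 13−9 = 4
LF_B = LS_D = 13; LS_B = 13−5 = 8
LF_A = min(LS_B=8, LS_C=4) = 4; LS_A = 4−4 = 0
Slack_B = LS_B − ES_B = 8 − 4 = 4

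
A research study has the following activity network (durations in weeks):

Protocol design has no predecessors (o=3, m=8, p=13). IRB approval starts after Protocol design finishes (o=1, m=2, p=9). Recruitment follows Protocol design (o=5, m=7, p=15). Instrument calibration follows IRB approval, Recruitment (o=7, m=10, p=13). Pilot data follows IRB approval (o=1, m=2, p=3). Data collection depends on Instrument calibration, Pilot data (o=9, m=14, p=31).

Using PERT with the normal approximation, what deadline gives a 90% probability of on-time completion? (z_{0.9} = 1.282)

47.7 weeks

te_Protocol design = (3 + 4·8 + 13)/6 = 48/6 = 8; σ²_Protocol design = ((13−3)/6)² = 2.778
te_IRB approval = (1 + 4·2 + 9)/6 = 18/6 = 3; σ²_IRB approval = ((9−1)/6)² = 1.778
te_Recruitment = (5 + 4·7 + 15)/6 = 48/6 = 8; σ²_Recruitment = ((15−5)/6)² = 2.778
te_Instrument calibration = (7 + 4·10 + 13)/6 = 60/6 = 10; σ²_Instrument calibration = ((13−7)/6)² = 1.000
te_Pilot data = (1 + 4·2 + 3)/6 = 12/6 = 2; σ²_Pilot data = ((3−1)/6)² = 0.111
te_Data collection = (9 + 4·14 + 31)/6 = 96/6 = 16; σ²_Data collection = ((31−9)/6)² = 13.444

Forward pass:
ES_Protocol design = 0; EF_Protocol design = 8
ES_IRB approval = 8; EF_IRB approval = 8+3 = 11
ES_Recruitment = 8; EF_Recruitment = 8+8 = 16
ES_Instrument calibration = max(EF_IRB approval=11, EF_Recruitment=16) = 16; EF_Instrument calibration = 16+10 = 26
ES_Pilot data = 11; EF_Pilot data = 11+2 = 13
ES_Data collection = max(EF_Instrument calibration=26, EF_Pilot data=13) = 26; EF_Data collection = 26+16 = 42
Expected project duration μ = 42 weeks. Critical path: Protocol design → Recruitment → Instrument calibration → Data collection.

Variance along critical path = 2.778 + 2.778 + 1.000 + 13.444 = 20.000; σ = 4.472 weeks.
D = μ + z·σ = 42 + 1.282·4.472 = 47.7 weeks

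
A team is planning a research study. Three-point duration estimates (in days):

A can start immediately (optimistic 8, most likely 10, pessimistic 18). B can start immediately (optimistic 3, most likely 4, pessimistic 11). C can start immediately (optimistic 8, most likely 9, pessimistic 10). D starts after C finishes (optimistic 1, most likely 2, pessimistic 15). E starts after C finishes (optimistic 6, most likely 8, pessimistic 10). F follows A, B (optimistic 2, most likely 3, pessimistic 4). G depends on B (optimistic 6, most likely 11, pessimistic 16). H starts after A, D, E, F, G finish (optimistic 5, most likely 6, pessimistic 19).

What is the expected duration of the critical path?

te_A = (8 + 4·10 + 18)/6 = 66/6 = 11
te_B = (3 + 4·4 + 11)/6 = 30/6 = 5
te_C = (8 + 4·9 + 10)/6 = 54/6 = 9
te_D = (1 + 4·2 + 15)/6 = 24/6 = 4
te_E = (6 + 4·8 + 10)/6 = 48/6 = 8
te_F = (2 + 4·3 + 4)/6 = 18/6 = 3
te_G = (6 + 4·11 + 16)/6 = 66/6 = 11
te_H = (5 + 4·6 + 19)/6 = 48/6 = 8

Forward pass:
ES_A = 0; EF_A = 11
ES_B = 0; EF_B = 5
ES_C = 0; EF_C = 9
ES_D = 9; EF_D = 9+4 = 13
ES_E = 9; EF_E = 9+8 = 17
ES_F = max(EF_A=11, EF_B=5) = 11; EF_F = 11+3 = 14
ES_G = 5; EF_G = 5+11 = 16
ES_H = max(EF_A=11, EF_D=13, EF_E=17, EF_F=14, EF_G=16) = 17; EF_H = 17+8 = 25
Expected project duration μ = 25 days. Critical path: C → E → H.

25 days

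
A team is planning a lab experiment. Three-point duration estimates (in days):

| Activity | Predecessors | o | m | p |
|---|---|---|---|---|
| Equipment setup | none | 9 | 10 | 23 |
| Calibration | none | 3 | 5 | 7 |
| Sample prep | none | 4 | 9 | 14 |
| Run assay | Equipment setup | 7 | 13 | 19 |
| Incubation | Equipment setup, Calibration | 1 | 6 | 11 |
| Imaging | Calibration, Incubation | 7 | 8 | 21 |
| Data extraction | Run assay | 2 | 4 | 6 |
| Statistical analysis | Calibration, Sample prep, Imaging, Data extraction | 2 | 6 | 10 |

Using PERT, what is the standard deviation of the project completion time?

te_Equipment setup = (9 + 4·10 + 23)/6 = 72/6 = 12; σ²_Equipment setup = ((23−9)/6)² = 5.444
te_Calibration = (3 + 4·5 + 7)/6 = 30/6 = 5; σ²_Calibration = ((7−3)/6)² = 0.444
te_Sample prep = (4 + 4·9 + 14)/6 = 54/6 = 9; σ²_Sample prep = ((14−4)/6)² = 2.778
te_Run assay = (7 + 4·13 + 19)/6 = 78/6 = 13; σ²_Run assay = ((19−7)/6)² = 4.000
te_Incubation = (1 + 4·6 + 11)/6 = 36/6 = 6; σ²_Incubation = ((11−1)/6)² = 2.778
te_Imaging = (7 + 4·8 + 21)/6 = 60/6 = 10; σ²_Imaging = ((21−7)/6)² = 5.444
te_Data extraction = (2 + 4·4 + 6)/6 = 24/6 = 4; σ²_Data extraction = ((6−2)/6)² = 0.444
te_Statistical analysis = (2 + 4·6 + 10)/6 = 36/6 = 6; σ²_Statistical analysis = ((10−2)/6)² = 1.778

Forward pass:
ES_Equipment setup = 0; EF_Equipment setup = 12
ES_Calibration = 0; EF_Calibration = 5
ES_Sample prep = 0; EF_Sample prep = 9
ES_Run assay = 12; EF_Run assay = 12+13 = 25
ES_Incubation = max(EF_Equipment setup=12, EF_Calibration=5) = 12; EF_Incubation = 12+6 = 18
ES_Imaging = max(EF_Calibration=5, EF_Incubation=18) = 18; EF_Imaging = 18+10 = 28
ES_Data extraction = 25; EF_Data extraction = 25+4 = 29
ES_Statistical analysis = max(EF_Calibration=5, EF_Sample prep=9, EF_Imaging=28, EF_Data extraction=29) = 29; EF_Statistical analysis = 29+6 = 35
Expected project duration μ = 35 days. Critical path: Equipment setup → Run assay → Data extraction → Statistical analysis.

Variance along critical path = 5.444 + 4.000 + 0.444 + 1.778 = 11.667
σ = √11.667 = 3.416 days

3.42 days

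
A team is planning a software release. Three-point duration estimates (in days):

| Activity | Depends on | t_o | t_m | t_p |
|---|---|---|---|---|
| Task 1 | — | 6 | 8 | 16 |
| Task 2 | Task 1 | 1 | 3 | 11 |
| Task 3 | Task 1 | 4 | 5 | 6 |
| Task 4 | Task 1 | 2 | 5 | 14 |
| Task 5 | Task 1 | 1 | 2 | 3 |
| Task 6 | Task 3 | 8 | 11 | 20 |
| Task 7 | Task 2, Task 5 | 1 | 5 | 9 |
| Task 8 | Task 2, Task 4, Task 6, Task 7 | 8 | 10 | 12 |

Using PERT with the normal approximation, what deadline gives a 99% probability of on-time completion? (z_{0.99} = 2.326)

42.3 days

te_Task 1 = (6 + 4·8 + 16)/6 = 54/6 = 9; σ²_Task 1 = ((16−6)/6)² = 2.778
te_Task 2 = (1 + 4·3 + 11)/6 = 24/6 = 4; σ²_Task 2 = ((11−1)/6)² = 2.778
te_Task 3 = (4 + 4·5 + 6)/6 = 30/6 = 5; σ²_Task 3 = ((6−4)/6)² = 0.111
te_Task 4 = (2 + 4·5 + 14)/6 = 36/6 = 6; σ²_Task 4 = ((14−2)/6)² = 4.000
te_Task 5 = (1 + 4·2 + 3)/6 = 12/6 = 2; σ²_Task 5 = ((3−1)/6)² = 0.111
te_Task 6 = (8 + 4·11 + 20)/6 = 72/6 = 12; σ²_Task 6 = ((20−8)/6)² = 4.000
te_Task 7 = (1 + 4·5 + 9)/6 = 30/6 = 5; σ²_Task 7 = ((9−1)/6)² = 1.778
te_Task 8 = (8 + 4·10 + 12)/6 = 60/6 = 10; σ²_Task 8 = ((12−8)/6)² = 0.444

Forward pass:
ES_Task 1 = 0; EF_Task 1 = 9
ES_Task 2 = 9; EF_Task 2 = 9+4 = 13
ES_Task 3 = 9; EF_Task 3 = 9+5 = 14
ES_Task 4 = 9; EF_Task 4 = 9+6 = 15
ES_Task 5 = 9; EF_Task 5 = 9+2 = 11
ES_Task 6 = 14; EF_Task 6 = 14+12 = 26
ES_Task 7 = max(EF_Task 2=13, EF_Task 5=11) = 13; EF_Task 7 = 13+5 = 18
ES_Task 8 = max(EF_Task 2=13, EF_Task 4=15, EF_Task 6=26, EF_Task 7=18) = 26; EF_Task 8 = 26+10 = 36
Expected project duration μ = 36 days. Critical path: Task 1 → Task 3 → Task 6 → Task 8.

Variance along critical path = 2.778 + 0.111 + 4.000 + 0.444 = 7.333; σ = 2.708 days.
D = μ + z·σ = 36 + 2.326·2.708 = 42.3 days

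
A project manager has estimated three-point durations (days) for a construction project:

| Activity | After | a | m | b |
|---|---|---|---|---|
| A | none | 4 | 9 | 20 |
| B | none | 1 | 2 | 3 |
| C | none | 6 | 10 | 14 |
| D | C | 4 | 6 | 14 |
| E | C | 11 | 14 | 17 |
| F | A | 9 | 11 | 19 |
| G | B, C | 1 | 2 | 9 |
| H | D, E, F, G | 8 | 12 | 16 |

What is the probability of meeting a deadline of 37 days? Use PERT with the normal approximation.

0.680

te_A = (4 + 4·9 + 20)/6 = 60/6 = 10; σ²_A = ((20−4)/6)² = 7.111
te_B = (1 + 4·2 + 3)/6 = 12/6 = 2; σ²_B = ((3−1)/6)² = 0.111
te_C = (6 + 4·10 + 14)/6 = 60/6 = 10; σ²_C = ((14−6)/6)² = 1.778
te_D = (4 + 4·6 + 14)/6 = 42/6 = 7; σ²_D = ((14−4)/6)² = 2.778
te_E = (11 + 4·14 + 17)/6 = 84/6 = 14; σ²_E = ((17−11)/6)² = 1.000
te_F = (9 + 4·11 + 19)/6 = 72/6 = 12; σ²_F = ((19−9)/6)² = 2.778
te_G = (1 + 4·2 + 9)/6 = 18/6 = 3; σ²_G = ((9−1)/6)² = 1.778
te_H = (8 + 4·12 + 16)/6 = 72/6 = 12; σ²_H = ((16−8)/6)² = 1.778

Forward pass:
ES_A = 0; EF_A = 10
ES_B = 0; EF_B = 2
ES_C = 0; EF_C = 10
ES_D = 10; EF_D = 10+7 = 17
ES_E = 10; EF_E = 10+14 = 24
ES_F = 10; EF_F = 10+12 = 22
ES_G = max(EF_B=2, EF_C=10) = 10; EF_G = 10+3 = 13
ES_H = max(EF_D=17, EF_E=24, EF_F=22, EF_G=13) = 24; EF_H = 24+12 = 36
Expected project duration μ = 36 days. Critical path: C → E → H.

Variance along critical path = 1.778 + 1.000 + 1.778 = 4.556; σ = √4.556 = 2.134 days.
Z = (37 − 36) / 2.134 = 0.469
P(T ≤ 37) = Φ(0.469) ≈ 0.680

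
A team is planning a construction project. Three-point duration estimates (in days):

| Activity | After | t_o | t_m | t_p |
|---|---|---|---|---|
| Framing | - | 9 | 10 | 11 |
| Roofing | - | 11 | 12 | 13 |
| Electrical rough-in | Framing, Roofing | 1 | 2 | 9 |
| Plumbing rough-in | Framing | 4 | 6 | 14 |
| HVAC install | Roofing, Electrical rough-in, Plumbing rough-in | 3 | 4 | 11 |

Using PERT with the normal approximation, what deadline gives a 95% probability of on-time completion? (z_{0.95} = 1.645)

25.6 days

te_Framing = (9 + 4·10 + 11)/6 = 60/6 = 10; σ²_Framing = ((11−9)/6)² = 0.111
te_Roofing = (11 + 4·12 + 13)/6 = 72/6 = 12; σ²_Roofing = ((13−11)/6)² = 0.111
te_Electrical rough-in = (1 + 4·2 + 9)/6 = 18/6 = 3; σ²_Electrical rough-in = ((9−1)/6)² = 1.778
te_Plumbing rough-in = (4 + 4·6 + 14)/6 = 42/6 = 7; σ²_Plumbing rough-in = ((14−4)/6)² = 2.778
te_HVAC install = (3 + 4·4 + 11)/6 = 30/6 = 5; σ²_HVAC install = ((11−3)/6)² = 1.778

Forward pass:
ES_Framing = 0; EF_Framing = 10
ES_Roofing = 0; EF_Roofing = 12
ES_Electrical rough-in = max(EF_Framing=10, EF_Roofing=12) = 12; EF_Electrical rough-in = 12+3 = 15
ES_Plumbing rough-in = 10; EF_Plumbing rough-in = 10+7 = 17
ES_HVAC install = max(EF_Roofing=12, EF_Electrical rough-in=15, EF_Plumbing rough-in=17) = 17; EF_HVAC install = 17+5 = 22
Expected project duration μ = 22 days. Critical path: Framing → Plumbing rough-in → HVAC install.

Variance along critical path = 0.111 + 2.778 + 1.778 = 4.667; σ = 2.160 days.
D = μ + z·σ = 22 + 1.645·2.160 = 25.6 days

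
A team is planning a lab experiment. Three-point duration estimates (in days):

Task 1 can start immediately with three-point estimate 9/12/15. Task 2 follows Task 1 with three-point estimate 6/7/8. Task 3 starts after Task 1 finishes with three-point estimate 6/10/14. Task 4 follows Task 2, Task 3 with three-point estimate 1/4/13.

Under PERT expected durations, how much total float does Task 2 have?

te_Task 1 = (9 + 4·12 + 15)/6 = 72/6 = 12
te_Task 2 = (6 + 4·7 + 8)/6 = 42/6 = 7
te_Task 3 = (6 + 4·10 + 14)/6 = 60/6 = 10
te_Task 4 = (1 + 4·4 + 13)/6 = 30/6 = 5

Forward pass:
ES_Task 1 = 0; EF_Task 1 = 12
ES_Task 2 = 12; EF_Task 2 = 12+7 = 19
ES_Task 3 = 12; EF_Task 3 = 12+10 = 22
ES_Task 4 = max(EF_Task 2=19, EF_Task 3=22) = 22; EF_Task 4 = 22+5 = 27
Expected project duration μ = 27 days. Critical path: Task 1 → Task 3 → Task 4.

Backward pass:
LF_Task 4 = 27; LS_Task 4 = 27−5 = 22
LF_Task 3 = LS_Task 4 = 22; LS_Task 3 = 22−10 = 12
LF_Task 2 = LS_Task 4 = 22; LS_Task 2 = 22−7 = 15
LF_Task 1 = min(LS_Task 2=15, LS_Task 3=12) = 12; LS_Task 1 = 12−12 = 0
Slack_Task 2 = LS_Task 2 − ES_Task 2 = 15 − 12 = 3

3 days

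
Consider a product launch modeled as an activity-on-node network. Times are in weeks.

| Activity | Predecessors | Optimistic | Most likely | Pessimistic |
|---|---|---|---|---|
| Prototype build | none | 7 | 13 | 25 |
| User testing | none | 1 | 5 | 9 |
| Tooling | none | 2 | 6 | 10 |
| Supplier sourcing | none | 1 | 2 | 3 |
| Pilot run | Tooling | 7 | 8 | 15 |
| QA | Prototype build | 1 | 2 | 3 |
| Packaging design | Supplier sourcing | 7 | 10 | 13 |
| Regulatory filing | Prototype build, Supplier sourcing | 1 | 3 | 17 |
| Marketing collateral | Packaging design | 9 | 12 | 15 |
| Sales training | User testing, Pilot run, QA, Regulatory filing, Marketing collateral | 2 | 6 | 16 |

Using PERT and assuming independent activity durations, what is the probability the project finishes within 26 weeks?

te_Prototype build = (7 + 4·13 + 25)/6 = 84/6 = 14; σ²_Prototype build = ((25−7)/6)² = 9.000
te_User testing = (1 + 4·5 + 9)/6 = 30/6 = 5; σ²_User testing = ((9−1)/6)² = 1.778
te_Tooling = (2 + 4·6 + 10)/6 = 36/6 = 6; σ²_Tooling = ((10−2)/6)² = 1.778
te_Supplier sourcing = (1 + 4·2 + 3)/6 = 12/6 = 2; σ²_Supplier sourcing = ((3−1)/6)² = 0.111
te_Pilot run = (7 + 4·8 + 15)/6 = 54/6 = 9; σ²_Pilot run = ((15−7)/6)² = 1.778
te_QA = (1 + 4·2 + 3)/6 = 12/6 = 2; σ²_QA = ((3−1)/6)² = 0.111
te_Packaging design = (7 + 4·10 + 13)/6 = 60/6 = 10; σ²_Packaging design = ((13−7)/6)² = 1.000
te_Regulatory filing = (1 + 4·3 + 17)/6 = 30/6 = 5; σ²_Regulatory filing = ((17−1)/6)² = 7.111
te_Marketing collateral = (9 + 4·12 + 15)/6 = 72/6 = 12; σ²_Marketing collateral = ((15−9)/6)² = 1.000
te_Sales training = (2 + 4·6 + 16)/6 = 42/6 = 7; σ²_Sales training = ((16−2)/6)² = 5.444

Forward pass:
ES_Prototype build = 0; EF_Prototype build = 14
ES_User testing = 0; EF_User testing = 5
ES_Tooling = 0; EF_Tooling = 6
ES_Supplier sourcing = 0; EF_Supplier sourcing = 2
ES_Pilot run = 6; EF_Pilot run = 6+9 = 15
ES_QA = 14; EF_QA = 14+2 = 16
ES_Packaging design = 2; EF_Packaging design = 2+10 = 12
ES_Regulatory filing = max(EF_Prototype build=14, EF_Supplier sourcing=2) = 14; EF_Regulatory filing = 14+5 = 19
ES_Marketing collateral = 12; EF_Marketing collateral = 12+12 = 24
ES_Sales training = max(EF_User testing=5, EF_Pilot run=15, EF_QA=16, EF_Regulatory filing=19, EF_Marketing collateral=24) = 24; EF_Sales training = 24+7 = 31
Expected project duration μ = 31 weeks. Critical path: Supplier sourcing → Packaging design → Marketing collateral → Sales training.

Variance along critical path = 0.111 + 1.000 + 1.000 + 5.444 = 7.556; σ = √7.556 = 2.749 weeks.
Z = (26 − 31) / 2.749 = -1.819
P(T ≤ 26) = Φ(-1.819) ≈ 0.034

0.034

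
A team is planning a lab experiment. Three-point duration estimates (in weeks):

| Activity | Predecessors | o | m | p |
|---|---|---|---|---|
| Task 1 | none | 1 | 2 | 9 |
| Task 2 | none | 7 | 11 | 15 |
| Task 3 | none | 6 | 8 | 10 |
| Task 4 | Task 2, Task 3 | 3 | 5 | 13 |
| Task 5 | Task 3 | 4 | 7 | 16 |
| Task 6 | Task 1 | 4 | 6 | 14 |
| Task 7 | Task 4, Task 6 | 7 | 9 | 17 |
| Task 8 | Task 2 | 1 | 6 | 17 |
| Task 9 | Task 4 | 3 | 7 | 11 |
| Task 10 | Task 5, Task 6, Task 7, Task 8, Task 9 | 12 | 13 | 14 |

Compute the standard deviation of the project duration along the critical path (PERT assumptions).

te_Task 1 = (1 + 4·2 + 9)/6 = 18/6 = 3; σ²_Task 1 = ((9−1)/6)² = 1.778
te_Task 2 = (7 + 4·11 + 15)/6 = 66/6 = 11; σ²_Task 2 = ((15−7)/6)² = 1.778
te_Task 3 = (6 + 4·8 + 10)/6 = 48/6 = 8; σ²_Task 3 = ((10−6)/6)² = 0.444
te_Task 4 = (3 + 4·5 + 13)/6 = 36/6 = 6; σ²_Task 4 = ((13−3)/6)² = 2.778
te_Task 5 = (4 + 4·7 + 16)/6 = 48/6 = 8; σ²_Task 5 = ((16−4)/6)² = 4.000
te_Task 6 = (4 + 4·6 + 14)/6 = 42/6 = 7; σ²_Task 6 = ((14−4)/6)² = 2.778
te_Task 7 = (7 + 4·9 + 17)/6 = 60/6 = 10; σ²_Task 7 = ((17−7)/6)² = 2.778
te_Task 8 = (1 + 4·6 + 17)/6 = 42/6 = 7; σ²_Task 8 = ((17−1)/6)² = 7.111
te_Task 9 = (3 + 4·7 + 11)/6 = 42/6 = 7; σ²_Task 9 = ((11−3)/6)² = 1.778
te_Task 10 = (12 + 4·13 + 14)/6 = 78/6 = 13; σ²_Task 10 = ((14−12)/6)² = 0.111

Forward pass:
ES_Task 1 = 0; EF_Task 1 = 3
ES_Task 2 = 0; EF_Task 2 = 11
ES_Task 3 = 0; EF_Task 3 = 8
ES_Task 4 = max(EF_Task 2=11, EF_Task 3=8) = 11; EF_Task 4 = 11+6 = 17
ES_Task 5 = 8; EF_Task 5 = 8+8 = 16
ES_Task 6 = 3; EF_Task 6 = 3+7 = 10
ES_Task 7 = max(EF_Task 4=17, EF_Task 6=10) = 17; EF_Task 7 = 17+10 = 27
ES_Task 8 = 11; EF_Task 8 = 11+7 = 18
ES_Task 9 = 17; EF_Task 9 = 17+7 = 24
ES_Task 10 = max(EF_Task 5=16, EF_Task 6=10, EF_Task 7=27, EF_Task 8=18, EF_Task 9=24) = 27; EF_Task 10 = 27+13 = 40
Expected project duration μ = 40 weeks. Critical path: Task 2 → Task 4 → Task 7 → Task 10.

Variance along critical path = 1.778 + 2.778 + 2.778 + 0.111 = 7.444
σ = √7.444 = 2.728 weeks

2.73 weeks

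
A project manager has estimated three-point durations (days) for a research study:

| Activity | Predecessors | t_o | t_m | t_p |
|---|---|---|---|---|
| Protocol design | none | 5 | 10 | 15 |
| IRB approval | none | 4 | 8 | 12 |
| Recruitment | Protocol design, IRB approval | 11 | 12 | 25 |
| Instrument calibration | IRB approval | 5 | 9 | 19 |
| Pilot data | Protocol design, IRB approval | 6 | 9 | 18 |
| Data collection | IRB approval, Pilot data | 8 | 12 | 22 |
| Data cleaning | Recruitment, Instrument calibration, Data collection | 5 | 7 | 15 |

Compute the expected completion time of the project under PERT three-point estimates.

te_Protocol design = (5 + 4·10 + 15)/6 = 60/6 = 10
te_IRB approval = (4 + 4·8 + 12)/6 = 48/6 = 8
te_Recruitment = (11 + 4·12 + 25)/6 = 84/6 = 14
te_Instrument calibration = (5 + 4·9 + 19)/6 = 60/6 = 10
te_Pilot data = (6 + 4·9 + 18)/6 = 60/6 = 10
te_Data collection = (8 + 4·12 + 22)/6 = 78/6 = 13
te_Data cleaning = (5 + 4·7 + 15)/6 = 48/6 = 8

Forward pass:
ES_Protocol design = 0; EF_Protocol design = 10
ES_IRB approval = 0; EF_IRB approval = 8
ES_Recruitment = max(EF_Protocol design=10, EF_IRB approval=8) = 10; EF_Recruitment = 10+14 = 24
ES_Instrument calibration = 8; EF_Instrument calibration = 8+10 = 18
ES_Pilot data = max(EF_Protocol design=10, EF_IRB approval=8) = 10; EF_Pilot data = 10+10 = 20
ES_Data collection = max(EF_IRB approval=8, EF_Pilot data=20) = 20; EF_Data collection = 20+13 = 33
ES_Data cleaning = max(EF_Recruitment=24, EF_Instrument calibration=18, EF_Data collection=33) = 33; EF_Data cleaning = 33+8 = 41
Expected project duration μ = 41 days. Critical path: Protocol design → Pilot data → Data collection → Data cleaning.

41 days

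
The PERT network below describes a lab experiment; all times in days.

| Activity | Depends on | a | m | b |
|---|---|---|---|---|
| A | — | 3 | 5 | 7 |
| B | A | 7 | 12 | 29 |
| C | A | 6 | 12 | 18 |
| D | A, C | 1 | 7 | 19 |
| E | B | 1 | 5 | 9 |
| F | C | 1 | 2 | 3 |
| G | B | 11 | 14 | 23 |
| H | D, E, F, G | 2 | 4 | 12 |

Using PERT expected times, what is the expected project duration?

te_A = (3 + 4·5 + 7)/6 = 30/6 = 5
te_B = (7 + 4·12 + 29)/6 = 84/6 = 14
te_C = (6 + 4·12 + 18)/6 = 72/6 = 12
te_D = (1 + 4·7 + 19)/6 = 48/6 = 8
te_E = (1 + 4·5 + 9)/6 = 30/6 = 5
te_F = (1 + 4·2 + 3)/6 = 12/6 = 2
te_G = (11 + 4·14 + 23)/6 = 90/6 = 15
te_H = (2 + 4·4 + 12)/6 = 30/6 = 5

Forward pass:
ES_A = 0; EF_A = 5
ES_B = 5; EF_B = 5+14 = 19
ES_C = 5; EF_C = 5+12 = 17
ES_D = max(EF_A=5, EF_C=17) = 17; EF_D = 17+8 = 25
ES_E = 19; EF_E = 19+5 = 24
ES_F = 17; EF_F = 17+2 = 19
ES_G = 19; EF_G = 19+15 = 34
ES_H = max(EF_D=25, EF_E=24, EF_F=19, EF_G=34) = 34; EF_H = 34+5 = 39
Expected project duration μ = 39 days. Critical path: A → B → G → H.

39 days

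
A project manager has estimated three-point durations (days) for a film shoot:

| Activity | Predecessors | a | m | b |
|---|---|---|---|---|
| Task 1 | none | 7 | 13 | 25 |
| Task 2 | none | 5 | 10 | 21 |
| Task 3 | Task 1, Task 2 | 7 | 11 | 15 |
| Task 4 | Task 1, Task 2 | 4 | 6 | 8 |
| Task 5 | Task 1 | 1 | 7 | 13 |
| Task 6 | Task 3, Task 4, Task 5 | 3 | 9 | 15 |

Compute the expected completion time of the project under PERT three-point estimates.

34 days

te_Task 1 = (7 + 4·13 + 25)/6 = 84/6 = 14
te_Task 2 = (5 + 4·10 + 21)/6 = 66/6 = 11
te_Task 3 = (7 + 4·11 + 15)/6 = 66/6 = 11
te_Task 4 = (4 + 4·6 + 8)/6 = 36/6 = 6
te_Task 5 = (1 + 4·7 + 13)/6 = 42/6 = 7
te_Task 6 = (3 + 4·9 + 15)/6 = 54/6 = 9

Forward pass:
ES_Task 1 = 0; EF_Task 1 = 14
ES_Task 2 = 0; EF_Task 2 = 11
ES_Task 3 = max(EF_Task 1=14, EF_Task 2=11) = 14; EF_Task 3 = 14+11 = 25
ES_Task 4 = max(EF_Task 1=14, EF_Task 2=11) = 14; EF_Task 4 = 14+6 = 20
ES_Task 5 = 14; EF_Task 5 = 14+7 = 21
ES_Task 6 = max(EF_Task 3=25, EF_Task 4=20, EF_Task 5=21) = 25; EF_Task 6 = 25+9 = 34
Expected project duration μ = 34 days. Critical path: Task 1 → Task 3 → Task 6.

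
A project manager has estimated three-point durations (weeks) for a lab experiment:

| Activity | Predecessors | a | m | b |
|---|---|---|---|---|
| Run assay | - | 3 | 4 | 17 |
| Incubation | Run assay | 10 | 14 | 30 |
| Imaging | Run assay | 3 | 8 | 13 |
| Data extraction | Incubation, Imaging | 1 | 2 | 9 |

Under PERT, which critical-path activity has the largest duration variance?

te_Run assay = (3 + 4·4 + 17)/6 = 36/6 = 6; σ²_Run assay = ((17−3)/6)² = 5.444
te_Incubation = (10 + 4·14 + 30)/6 = 96/6 = 16; σ²_Incubation = ((30−10)/6)² = 11.111
te_Imaging = (3 + 4·8 + 13)/6 = 48/6 = 8; σ²_Imaging = ((13−3)/6)² = 2.778
te_Data extraction = (1 + 4·2 + 9)/6 = 18/6 = 3; σ²_Data extraction = ((9−1)/6)² = 1.778

Forward pass:
ES_Run assay = 0; EF_Run assay = 6
ES_Incubation = 6; EF_Incubation = 6+16 = 22
ES_Imaging = 6; EF_Imaging = 6+8 = 14
ES_Data extraction = max(EF_Incubation=22, EF_Imaging=14) = 22; EF_Data extraction = 22+3 = 25
Expected project duration μ = 25 weeks. Critical path: Run assay → Incubation → Data extraction.

Variances on critical path: σ²_Run assay=5.444, σ²_Incubation=11.111, σ²_Data extraction=1.778.
Largest is σ²_Incubation = 11.111.

Incubation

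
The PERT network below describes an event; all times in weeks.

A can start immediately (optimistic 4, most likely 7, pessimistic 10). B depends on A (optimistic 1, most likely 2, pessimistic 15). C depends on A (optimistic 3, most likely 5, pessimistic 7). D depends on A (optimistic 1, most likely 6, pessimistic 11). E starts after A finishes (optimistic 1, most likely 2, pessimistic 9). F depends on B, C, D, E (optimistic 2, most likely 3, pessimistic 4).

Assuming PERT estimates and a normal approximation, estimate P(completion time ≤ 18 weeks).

te_A = (4 + 4·7 + 10)/6 = 42/6 = 7; σ²_A = ((10−4)/6)² = 1.000
te_B = (1 + 4·2 + 15)/6 = 24/6 = 4; σ²_B = ((15−1)/6)² = 5.444
te_C = (3 + 4·5 + 7)/6 = 30/6 = 5; σ²_C = ((7−3)/6)² = 0.444
te_D = (1 + 4·6 + 11)/6 = 36/6 = 6; σ²_D = ((11−1)/6)² = 2.778
te_E = (1 + 4·2 + 9)/6 = 18/6 = 3; σ²_E = ((9−1)/6)² = 1.778
te_F = (2 + 4·3 + 4)/6 = 18/6 = 3; σ²_F = ((4−2)/6)² = 0.111

Forward pass:
ES_A = 0; EF_A = 7
ES_B = 7; EF_B = 7+4 = 11
ES_C = 7; EF_C = 7+5 = 12
ES_D = 7; EF_D = 7+6 = 13
ES_E = 7; EF_E = 7+3 = 10
ES_F = max(EF_B=11, EF_C=12, EF_D=13, EF_E=10) = 13; EF_F = 13+3 = 16
Expected project duration μ = 16 weeks. Critical path: A → D → F.

Variance along critical path = 1.000 + 2.778 + 0.111 = 3.889; σ = √3.889 = 1.972 weeks.
Z = (18 − 16) / 1.972 = 1.014
P(T ≤ 18) = Φ(1.014) ≈ 0.845

0.845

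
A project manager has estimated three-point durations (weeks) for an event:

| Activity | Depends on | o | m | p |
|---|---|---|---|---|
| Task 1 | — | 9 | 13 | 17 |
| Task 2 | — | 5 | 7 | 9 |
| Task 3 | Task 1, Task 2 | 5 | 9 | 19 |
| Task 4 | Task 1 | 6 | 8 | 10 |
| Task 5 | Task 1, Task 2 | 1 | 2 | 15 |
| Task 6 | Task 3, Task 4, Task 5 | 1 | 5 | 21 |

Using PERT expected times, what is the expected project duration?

30 weeks

te_Task 1 = (9 + 4·13 + 17)/6 = 78/6 = 13
te_Task 2 = (5 + 4·7 + 9)/6 = 42/6 = 7
te_Task 3 = (5 + 4·9 + 19)/6 = 60/6 = 10
te_Task 4 = (6 + 4·8 + 10)/6 = 48/6 = 8
te_Task 5 = (1 + 4·2 + 15)/6 = 24/6 = 4
te_Task 6 = (1 + 4·5 + 21)/6 = 42/6 = 7

Forward pass:
ES_Task 1 = 0; EF_Task 1 = 13
ES_Task 2 = 0; EF_Task 2 = 7
ES_Task 3 = max(EF_Task 1=13, EF_Task 2=7) = 13; EF_Task 3 = 13+10 = 23
ES_Task 4 = 13; EF_Task 4 = 13+8 = 21
ES_Task 5 = max(EF_Task 1=13, EF_Task 2=7) = 13; EF_Task 5 = 13+4 = 17
ES_Task 6 = max(EF_Task 3=23, EF_Task 4=21, EF_Task 5=17) = 23; EF_Task 6 = 23+7 = 30
Expected project duration μ = 30 weeks. Critical path: Task 1 → Task 3 → Task 6.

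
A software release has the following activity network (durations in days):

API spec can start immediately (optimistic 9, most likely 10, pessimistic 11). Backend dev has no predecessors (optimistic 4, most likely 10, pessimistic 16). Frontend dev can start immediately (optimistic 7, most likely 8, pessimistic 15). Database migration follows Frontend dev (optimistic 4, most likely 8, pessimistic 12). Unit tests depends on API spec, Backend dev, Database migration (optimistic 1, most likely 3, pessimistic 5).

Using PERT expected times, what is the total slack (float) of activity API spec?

te_API spec = (9 + 4·10 + 11)/6 = 60/6 = 10
te_Backend dev = (4 + 4·10 + 16)/6 = 60/6 = 10
te_Frontend dev = (7 + 4·8 + 15)/6 = 54/6 = 9
te_Database migration = (4 + 4·8 + 12)/6 = 48/6 = 8
te_Unit tests = (1 + 4·3 + 5)/6 = 18/6 = 3

Forward pass:
ES_API spec = 0; EF_API spec = 10
ES_Backend dev = 0; EF_Backend dev = 10
ES_Frontend dev = 0; EF_Frontend dev = 9
ES_Database migration = 9; EF_Database migration = 9+8 = 17
ES_Unit tests = max(EF_API spec=10, EF_Backend dev=10, EF_Database migration=17) = 17; EF_Unit tests = 17+3 = 20
Expected project duration μ = 20 days. Critical path: Frontend dev → Database migration → Unit tests.

Backward pass:
LF_Unit tests = 20; LS_Unit tests = 20−3 = 17
LF_Database migration = LS_Unit tests = 17; LS_Database migration = 17−8 = 9
LF_Frontend dev = LS_Database migration = 9; LS_Frontend dev = 9−9 = 0
LF_Backend dev = LS_Unit tests = 17; LS_Backend dev = 17−10 = 7
LF_API spec = LS_Unit tests = 17; LS_API spec = 17−10 = 7
Slack_API spec = LS_API spec − ES_API spec = 7 − 0 = 7

7 days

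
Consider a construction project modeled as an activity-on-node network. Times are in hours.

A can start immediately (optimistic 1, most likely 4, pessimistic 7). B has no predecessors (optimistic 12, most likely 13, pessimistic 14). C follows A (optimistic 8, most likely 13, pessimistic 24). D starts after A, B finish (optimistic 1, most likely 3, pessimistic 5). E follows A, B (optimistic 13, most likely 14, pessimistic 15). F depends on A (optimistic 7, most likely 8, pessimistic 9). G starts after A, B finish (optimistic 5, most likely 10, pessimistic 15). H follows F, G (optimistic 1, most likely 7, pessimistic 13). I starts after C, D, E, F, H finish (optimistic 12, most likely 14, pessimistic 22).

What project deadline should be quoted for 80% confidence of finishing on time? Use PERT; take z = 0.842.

te_A = (1 + 4·4 + 7)/6 = 24/6 = 4; σ²_A = ((7−1)/6)² = 1.000
te_B = (12 + 4·13 + 14)/6 = 78/6 = 13; σ²_B = ((14−12)/6)² = 0.111
te_C = (8 + 4·13 + 24)/6 = 84/6 = 14; σ²_C = ((24−8)/6)² = 7.111
te_D = (1 + 4·3 + 5)/6 = 18/6 = 3; σ²_D = ((5−1)/6)² = 0.444
te_E = (13 + 4·14 + 15)/6 = 84/6 = 14; σ²_E = ((15−13)/6)² = 0.111
te_F = (7 + 4·8 + 9)/6 = 48/6 = 8; σ²_F = ((9−7)/6)² = 0.111
te_G = (5 + 4·10 + 15)/6 = 60/6 = 10; σ²_G = ((15−5)/6)² = 2.778
te_H = (1 + 4·7 + 13)/6 = 42/6 = 7; σ²_H = ((13−1)/6)² = 4.000
te_I = (12 + 4·14 + 22)/6 = 90/6 = 15; σ²_I = ((22−12)/6)² = 2.778

Forward pass:
ES_A = 0; EF_A = 4
ES_B = 0; EF_B = 13
ES_C = 4; EF_C = 4+14 = 18
ES_D = max(EF_A=4, EF_B=13) = 13; EF_D = 13+3 = 16
ES_E = max(EF_A=4, EF_B=13) = 13; EF_E = 13+14 = 27
ES_F = 4; EF_F = 4+8 = 12
ES_G = max(EF_A=4, EF_B=13) = 13; EF_G = 13+10 = 23
ES_H = max(EF_F=12, EF_G=23) = 23; EF_H = 23+7 = 30
ES_I = max(EF_C=18, EF_D=16, EF_E=27, EF_F=12, EF_H=30) = 30; EF_I = 30+15 = 45
Expected project duration μ = 45 hours. Critical path: B → G → H → I.

Variance along critical path = 0.111 + 2.778 + 4.000 + 2.778 = 9.667; σ = 3.109 hours.
D = μ + z·σ = 45 + 0.842·3.109 = 47.6 hours

47.6 hours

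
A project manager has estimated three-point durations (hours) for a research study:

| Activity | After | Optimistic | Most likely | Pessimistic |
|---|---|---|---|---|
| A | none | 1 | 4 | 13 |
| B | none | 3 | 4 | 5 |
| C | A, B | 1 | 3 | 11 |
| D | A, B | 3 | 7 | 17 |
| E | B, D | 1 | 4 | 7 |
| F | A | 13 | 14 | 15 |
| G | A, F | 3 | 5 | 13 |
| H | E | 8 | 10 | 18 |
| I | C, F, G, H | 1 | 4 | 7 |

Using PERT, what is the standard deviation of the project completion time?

3.77 hours

te_A = (1 + 4·4 + 13)/6 = 30/6 = 5; σ²_A = ((13−1)/6)² = 4.000
te_B = (3 + 4·4 + 5)/6 = 24/6 = 4; σ²_B = ((5−3)/6)² = 0.111
te_C = (1 + 4·3 + 11)/6 = 24/6 = 4; σ²_C = ((11−1)/6)² = 2.778
te_D = (3 + 4·7 + 17)/6 = 48/6 = 8; σ²_D = ((17−3)/6)² = 5.444
te_E = (1 + 4·4 + 7)/6 = 24/6 = 4; σ²_E = ((7−1)/6)² = 1.000
te_F = (13 + 4·14 + 15)/6 = 84/6 = 14; σ²_F = ((15−13)/6)² = 0.111
te_G = (3 + 4·5 + 13)/6 = 36/6 = 6; σ²_G = ((13−3)/6)² = 2.778
te_H = (8 + 4·10 + 18)/6 = 66/6 = 11; σ²_H = ((18−8)/6)² = 2.778
te_I = (1 + 4·4 + 7)/6 = 24/6 = 4; σ²_I = ((7−1)/6)² = 1.000

Forward pass:
ES_A = 0; EF_A = 5
ES_B = 0; EF_B = 4
ES_C = max(EF_A=5, EF_B=4) = 5; EF_C = 5+4 = 9
ES_D = max(EF_A=5, EF_B=4) = 5; EF_D = 5+8 = 13
ES_E = max(EF_B=4, EF_D=13) = 13; EF_E = 13+4 = 17
ES_F = 5; EF_F = 5+14 = 19
ES_G = max(EF_A=5, EF_F=19) = 19; EF_G = 19+6 = 25
ES_H = 17; EF_H = 17+11 = 28
ES_I = max(EF_C=9, EF_F=19, EF_G=25, EF_H=28) = 28; EF_I = 28+4 = 32
Expected project duration μ = 32 hours. Critical path: A → D → E → H → I.

Variance along critical path = 4.000 + 5.444 + 1.000 + 2.778 + 1.000 = 14.222
σ = √14.222 = 3.771 hours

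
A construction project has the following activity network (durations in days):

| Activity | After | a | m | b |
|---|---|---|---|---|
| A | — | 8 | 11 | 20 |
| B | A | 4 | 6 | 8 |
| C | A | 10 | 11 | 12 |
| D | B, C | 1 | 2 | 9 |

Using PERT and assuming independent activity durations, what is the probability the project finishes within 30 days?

te_A = (8 + 4·11 + 20)/6 = 72/6 = 12; σ²_A = ((20−8)/6)² = 4.000
te_B = (4 + 4·6 + 8)/6 = 36/6 = 6; σ²_B = ((8−4)/6)² = 0.444
te_C = (10 + 4·11 + 12)/6 = 66/6 = 11; σ²_C = ((12−10)/6)² = 0.111
te_D = (1 + 4·2 + 9)/6 = 18/6 = 3; σ²_D = ((9−1)/6)² = 1.778

Forward pass:
ES_A = 0; EF_A = 12
ES_B = 12; EF_B = 12+6 = 18
ES_C = 12; EF_C = 12+11 = 23
ES_D = max(EF_B=18, EF_C=23) = 23; EF_D = 23+3 = 26
Expected project duration μ = 26 days. Critical path: A → C → D.

Variance along critical path = 4.000 + 0.111 + 1.778 = 5.889; σ = √5.889 = 2.427 days.
Z = (30 − 26) / 2.427 = 1.648
P(T ≤ 30) = Φ(1.648) ≈ 0.950

0.950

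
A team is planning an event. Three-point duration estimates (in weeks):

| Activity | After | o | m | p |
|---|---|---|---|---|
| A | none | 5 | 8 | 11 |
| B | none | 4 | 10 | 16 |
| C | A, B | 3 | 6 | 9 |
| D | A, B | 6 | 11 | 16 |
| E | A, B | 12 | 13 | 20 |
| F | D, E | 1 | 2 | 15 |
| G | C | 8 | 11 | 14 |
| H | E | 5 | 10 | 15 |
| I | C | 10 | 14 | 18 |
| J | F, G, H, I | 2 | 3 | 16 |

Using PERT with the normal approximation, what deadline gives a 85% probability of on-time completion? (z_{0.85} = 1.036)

42.9 weeks

te_A = (5 + 4·8 + 11)/6 = 48/6 = 8; σ²_A = ((11−5)/6)² = 1.000
te_B = (4 + 4·10 + 16)/6 = 60/6 = 10; σ²_B = ((16−4)/6)² = 4.000
te_C = (3 + 4·6 + 9)/6 = 36/6 = 6; σ²_C = ((9−3)/6)² = 1.000
te_D = (6 + 4·11 + 16)/6 = 66/6 = 11; σ²_D = ((16−6)/6)² = 2.778
te_E = (12 + 4·13 + 20)/6 = 84/6 = 14; σ²_E = ((20−12)/6)² = 1.778
te_F = (1 + 4·2 + 15)/6 = 24/6 = 4; σ²_F = ((15−1)/6)² = 5.444
te_G = (8 + 4·11 + 14)/6 = 66/6 = 11; σ²_G = ((14−8)/6)² = 1.000
te_H = (5 + 4·10 + 15)/6 = 60/6 = 10; σ²_H = ((15−5)/6)² = 2.778
te_I = (10 + 4·14 + 18)/6 = 84/6 = 14; σ²_I = ((18−10)/6)² = 1.778
te_J = (2 + 4·3 + 16)/6 = 30/6 = 5; σ²_J = ((16−2)/6)² = 5.444

Forward pass:
ES_A = 0; EF_A = 8
ES_B = 0; EF_B = 10
ES_C = max(EF_A=8, EF_B=10) = 10; EF_C = 10+6 = 16
ES_D = max(EF_A=8, EF_B=10) = 10; EF_D = 10+11 = 21
ES_E = max(EF_A=8, EF_B=10) = 10; EF_E = 10+14 = 24
ES_F = max(EF_D=21, EF_E=24) = 24; EF_F = 24+4 = 28
ES_G = 16; EF_G = 16+11 = 27
ES_H = 24; EF_H = 24+10 = 34
ES_I = 16; EF_I = 16+14 = 30
ES_J = max(EF_F=28, EF_G=27, EF_H=34, EF_I=30) = 34; EF_J = 34+5 = 39
Expected project duration μ = 39 weeks. Critical path: B → E → H → J.

Variance along critical path = 4.000 + 1.778 + 2.778 + 5.444 = 14.000; σ = 3.742 weeks.
D = μ + z·σ = 39 + 1.036·3.742 = 42.9 weeks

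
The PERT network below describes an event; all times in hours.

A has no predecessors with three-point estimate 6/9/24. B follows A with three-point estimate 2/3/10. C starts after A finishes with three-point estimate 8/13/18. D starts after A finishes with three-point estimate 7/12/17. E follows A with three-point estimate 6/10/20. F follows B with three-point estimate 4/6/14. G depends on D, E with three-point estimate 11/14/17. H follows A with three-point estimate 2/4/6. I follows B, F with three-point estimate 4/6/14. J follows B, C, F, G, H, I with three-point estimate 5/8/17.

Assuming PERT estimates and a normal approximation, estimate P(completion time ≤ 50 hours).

0.836

te_A = (6 + 4·9 + 24)/6 = 66/6 = 11; σ²_A = ((24−6)/6)² = 9.000
te_B = (2 + 4·3 + 10)/6 = 24/6 = 4; σ²_B = ((10−2)/6)² = 1.778
te_C = (8 + 4·13 + 18)/6 = 78/6 = 13; σ²_C = ((18−8)/6)² = 2.778
te_D = (7 + 4·12 + 17)/6 = 72/6 = 12; σ²_D = ((17−7)/6)² = 2.778
te_E = (6 + 4·10 + 20)/6 = 66/6 = 11; σ²_E = ((20−6)/6)² = 5.444
te_F = (4 + 4·6 + 14)/6 = 42/6 = 7; σ²_F = ((14−4)/6)² = 2.778
te_G = (11 + 4·14 + 17)/6 = 84/6 = 14; σ²_G = ((17−11)/6)² = 1.000
te_H = (2 + 4·4 + 6)/6 = 24/6 = 4; σ²_H = ((6−2)/6)² = 0.444
te_I = (4 + 4·6 + 14)/6 = 42/6 = 7; σ²_I = ((14−4)/6)² = 2.778
te_J = (5 + 4·8 + 17)/6 = 54/6 = 9; σ²_J = ((17−5)/6)² = 4.000

Forward pass:
ES_A = 0; EF_A = 11
ES_B = 11; EF_B = 11+4 = 15
ES_C = 11; EF_C = 11+13 = 24
ES_D = 11; EF_D = 11+12 = 23
ES_E = 11; EF_E = 11+11 = 22
ES_F = 15; EF_F = 15+7 = 22
ES_G = max(EF_D=23, EF_E=22) = 23; EF_G = 23+14 = 37
ES_H = 11; EF_H = 11+4 = 15
ES_I = max(EF_B=15, EF_F=22) = 22; EF_I = 22+7 = 29
ES_J = max(EF_B=15, EF_C=24, EF_F=22, EF_G=37, EF_H=15, EF_I=29) = 37; EF_J = 37+9 = 46
Expected project duration μ = 46 hours. Critical path: A → D → G → J.

Variance along critical path = 9.000 + 2.778 + 1.000 + 4.000 = 16.778; σ = √16.778 = 4.096 hours.
Z = (50 − 46) / 4.096 = 0.977
P(T ≤ 50) = Φ(0.977) ≈ 0.836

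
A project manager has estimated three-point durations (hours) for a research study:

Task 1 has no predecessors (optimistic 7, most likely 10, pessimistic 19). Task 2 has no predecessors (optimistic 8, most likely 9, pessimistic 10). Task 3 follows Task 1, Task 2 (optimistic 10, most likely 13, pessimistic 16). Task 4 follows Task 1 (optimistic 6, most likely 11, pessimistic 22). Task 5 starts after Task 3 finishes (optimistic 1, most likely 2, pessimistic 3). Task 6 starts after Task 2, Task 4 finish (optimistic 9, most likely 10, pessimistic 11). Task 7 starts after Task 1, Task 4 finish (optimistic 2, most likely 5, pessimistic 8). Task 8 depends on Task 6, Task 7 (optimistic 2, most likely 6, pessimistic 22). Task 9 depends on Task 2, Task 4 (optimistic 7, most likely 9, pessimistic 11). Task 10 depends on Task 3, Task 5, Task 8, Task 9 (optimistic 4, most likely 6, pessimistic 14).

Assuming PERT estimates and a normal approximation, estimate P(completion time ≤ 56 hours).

0.945

te_Task 1 = (7 + 4·10 + 19)/6 = 66/6 = 11; σ²_Task 1 = ((19−7)/6)² = 4.000
te_Task 2 = (8 + 4·9 + 10)/6 = 54/6 = 9; σ²_Task 2 = ((10−8)/6)² = 0.111
te_Task 3 = (10 + 4·13 + 16)/6 = 78/6 = 13; σ²_Task 3 = ((16−10)/6)² = 1.000
te_Task 4 = (6 + 4·11 + 22)/6 = 72/6 = 12; σ²_Task 4 = ((22−6)/6)² = 7.111
te_Task 5 = (1 + 4·2 + 3)/6 = 12/6 = 2; σ²_Task 5 = ((3−1)/6)² = 0.111
te_Task 6 = (9 + 4·10 + 11)/6 = 60/6 = 10; σ²_Task 6 = ((11−9)/6)² = 0.111
te_Task 7 = (2 + 4·5 + 8)/6 = 30/6 = 5; σ²_Task 7 = ((8−2)/6)² = 1.000
te_Task 8 = (2 + 4·6 + 22)/6 = 48/6 = 8; σ²_Task 8 = ((22−2)/6)² = 11.111
te_Task 9 = (7 + 4·9 + 11)/6 = 54/6 = 9; σ²_Task 9 = ((11−7)/6)² = 0.444
te_Task 10 = (4 + 4·6 + 14)/6 = 42/6 = 7; σ²_Task 10 = ((14−4)/6)² = 2.778

Forward pass:
ES_Task 1 = 0; EF_Task 1 = 11
ES_Task 2 = 0; EF_Task 2 = 9
ES_Task 3 = max(EF_Task 1=11, EF_Task 2=9) = 11; EF_Task 3 = 11+13 = 24
ES_Task 4 = 11; EF_Task 4 = 11+12 = 23
ES_Task 5 = 24; EF_Task 5 = 24+2 = 26
ES_Task 6 = max(EF_Task 2=9, EF_Task 4=23) = 23; EF_Task 6 = 23+10 = 33
ES_Task 7 = max(EF_Task 1=11, EF_Task 4=23) = 23; EF_Task 7 = 23+5 = 28
ES_Task 8 = max(EF_Task 6=33, EF_Task 7=28) = 33; EF_Task 8 = 33+8 = 41
ES_Task 9 = max(EF_Task 2=9, EF_Task 4=23) = 23; EF_Task 9 = 23+9 = 32
ES_Task 10 = max(EF_Task 3=24, EF_Task 5=26, EF_Task 8=41, EF_Task 9=32) = 41; EF_Task 10 = 41+7 = 48
Expected project duration μ = 48 hours. Critical path: Task 1 → Task 4 → Task 6 → Task 8 → Task 10.

Variance along critical path = 4.000 + 7.111 + 0.111 + 11.111 + 2.778 = 25.111; σ = √25.111 = 5.011 hours.
Z = (56 − 48) / 5.011 = 1.596
P(T ≤ 56) = Φ(1.596) ≈ 0.945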